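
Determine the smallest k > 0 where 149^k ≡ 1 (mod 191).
95

191 is prime, so ord(149) divides φ(191) = 190.
Divisors of 190: 1, 2, 5, 10, 19, 38, 95, 190.
Repeated squaring: 149^1 ≡ 149, 149^2 ≡ 45, 149^4 ≡ 115, 149^8 ≡ 46, 149^16 ≡ 15, 149^32 ≡ 34, 149^64 ≡ 10, 149^128 ≡ 100 (mod 191).
Test 149^d mod 191 for each divisor d in increasing order:
149^1 ≡ 149
149^2 ≡ 45
149^5 = 149^4·149^1 ≡ 136
149^10 = 149^8·149^2 ≡ 160
149^19 = 149^16·149^2·149^1 ≡ 109
149^38 = 149^32·149^4·149^2 ≡ 39
149^95 = 149^64·149^16·149^8·149^4·149^2·149^1 ≡ 1  ← first divisor giving 1
The order is 95.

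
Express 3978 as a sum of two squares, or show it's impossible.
3² + 63² (a=3, b=63)

Factorization: 3978 = 2 × 3^2 × 13 × 17
By Fermat: n is sum of two squares iff every prime p ≡ 3 (mod 4) appears to even power.
All primes ≡ 3 (mod 4) appear to even power.
Search a = 0, 1, 2, … for 3978 - a² a perfect square: first hit at a = 3: 3978 - 9 = 3969 = 63².
3978 = 3² + 63² = 9 + 3969 ✓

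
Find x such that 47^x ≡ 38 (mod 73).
58

Baby-step giant-step with step n = ⌈√73⌉ = 9.
Baby steps 47^j mod 73 (j:value) for j=0..8: 0:1, 1:47, 2:19, 3:17, 4:69, 5:31, 6:70, 7:5, 8:16.
Giant-step multiplier: 47^(-9) ≡ 47^(72-9) = 47^63 ≡ 10 (mod 73).
Giant steps γ_i = 38·10^i mod 73: γ_0=38, γ_1=15, γ_2=4, γ_3=40, γ_4=35, γ_5=58, γ_6=69 (in table at j=4).
x = i·n + j = 6·9 + 4 = 58.
Check: 47^58 ≡ 38 (mod 73).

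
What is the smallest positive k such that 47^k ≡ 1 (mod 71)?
70

71 is prime, so ord(47) divides φ(71) = 70.
Divisors of 70: 1, 2, 5, 7, 10, 14, 35, 70.
Repeated squaring: 47^1 ≡ 47, 47^2 ≡ 8, 47^4 ≡ 64, 47^8 ≡ 49, 47^16 ≡ 58, 47^32 ≡ 27, 47^64 ≡ 19 (mod 71).
Test 47^d mod 71 for each divisor d in increasing order:
47^1 ≡ 47
47^2 ≡ 8
47^5 = 47^4·47^1 ≡ 26
47^7 = 47^4·47^2·47^1 ≡ 66
47^10 = 47^8·47^2 ≡ 37
47^14 = 47^8·47^4·47^2 ≡ 25
47^35 = 47^32·47^2·47^1 ≡ 70
47^70 = 47^64·47^4·47^2 ≡ 1  ← first divisor giving 1
The order is 70.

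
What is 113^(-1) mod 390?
107

gcd(113, 390) = 1, so the inverse exists.
Extended Euclidean algorithm on (390, 113):
390 = 3 × 113 + 51  ⟹  51 = (1)·390 + (-3)·113
113 = 2 × 51 + 11  ⟹  11 = (-2)·390 + (7)·113
51 = 4 × 11 + 7  ⟹  7 = (9)·390 + (-31)·113
11 = 1 × 7 + 4  ⟹  4 = (-11)·390 + (38)·113
7 = 1 × 4 + 3  ⟹  3 = (20)·390 + (-69)·113
4 = 1 × 3 + 1  ⟹  1 = (-31)·390 + (107)·113
So (107)·113 ≡ 1 (mod 390), i.e. 113^(-1) ≡ 107 (mod 390).
Check: 113 × 107 = 12091 ≡ 1 (mod 390)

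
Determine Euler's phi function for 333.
216

333 = 3^2 × 37
φ(n) = n × ∏(1 - 1/p) for each prime p dividing n
φ(333) = 333 × (1 - 1/3) × (1 - 1/37) = 216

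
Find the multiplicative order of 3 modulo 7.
6

7 is prime, so ord(3) divides φ(7) = 6.
Divisors of 6: 1, 2, 3, 6.
Repeated squaring: 3^1 ≡ 3, 3^2 ≡ 2, 3^4 ≡ 4 (mod 7).
Test 3^d mod 7 for each divisor d in increasing order:
3^1 ≡ 3
3^2 ≡ 2
3^3 = 3^2·3^1 ≡ 6
3^6 = 3^4·3^2 ≡ 1  ← first divisor giving 1
The order is 6.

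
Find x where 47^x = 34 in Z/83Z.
31

Baby-step giant-step with step n = ⌈√83⌉ = 10.
Baby steps 47^j mod 83 (j:value) for j=0..9: 0:1, 1:47, 2:51, 3:73, 4:28, 5:71, 6:17, 7:52, 8:37, 9:79.
Giant-step multiplier: 47^(-10) ≡ 47^(82-10) = 47^72 ≡ 49 (mod 83).
Giant steps γ_i = 34·49^i mod 83: γ_0=34, γ_1=6, γ_2=45, γ_3=47 (in table at j=1).
x = i·n + j = 3·10 + 1 = 31.
Check: 47^31 ≡ 34 (mod 83).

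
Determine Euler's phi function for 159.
104

159 = 3 × 53
φ(n) = n × ∏(1 - 1/p) for each prime p dividing n
φ(159) = 159 × (1 - 1/3) × (1 - 1/53) = 104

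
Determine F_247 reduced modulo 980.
433

Matrix identity: Q^n = [[F_(n+1), F_n], [F_n, F_(n-1)]] with Q = [[1,1],[1,0]].
n = 247 = 11110111₂. Square-and-multiply, entries mod 980:
Q^1 = [[1,1],[1,0]]
Q^3 = (Q^1)²·Q = [[3,2],[2,1]]
Q^7 = (Q^3)²·Q = [[21,13],[13,8]]
Q^15 = (Q^7)²·Q = [[7,610],[610,377]]
Q^30 = (Q^15)² = [[729,20],[20,709]]
Q^61 = (Q^30)²·Q = [[41,681],[681,340]]
Q^123 = (Q^61)²·Q = [[683,922],[922,741]]
Q^247 = (Q^123)²·Q = [[161,433],[433,708]]
F_247 mod 980 = Q^247[0][1] = 433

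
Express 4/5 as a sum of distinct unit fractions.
1/2 + 1/4 + 1/20

Greedy algorithm:
4/5: ceiling(5/4) = 2, use 1/2
3/10: ceiling(10/3) = 4, use 1/4
1/20: ceiling(20/1) = 20, use 1/20
Result: 4/5 = 1/2 + 1/4 + 1/20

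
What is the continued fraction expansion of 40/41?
[0; 1, 40]

Euclidean algorithm steps:
40 = 0 × 41 + 40
41 = 1 × 40 + 1
40 = 40 × 1 + 0
Continued fraction: [0; 1, 40]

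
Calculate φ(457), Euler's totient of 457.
456

457 = 457
φ(n) = n × ∏(1 - 1/p) for each prime p dividing n
φ(457) = 457 × (1 - 1/457) = 456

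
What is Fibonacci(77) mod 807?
332

Matrix identity: Q^n = [[F_(n+1), F_n], [F_n, F_(n-1)]] with Q = [[1,1],[1,0]].
n = 77 = 1001101₂. Square-and-multiply, entries mod 807:
Q^1 = [[1,1],[1,0]]
Q^2 = (Q^1)² = [[2,1],[1,1]]
Q^4 = (Q^2)² = [[5,3],[3,2]]
Q^9 = (Q^4)²·Q = [[55,34],[34,21]]
Q^19 = (Q^9)²·Q = [[309,146],[146,163]]
Q^38 = (Q^19)² = [[589,317],[317,272]]
Q^77 = (Q^38)²·Q = [[503,332],[332,171]]
F_77 mod 807 = Q^77[0][1] = 332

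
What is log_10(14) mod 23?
7

Baby-step giant-step with step n = ⌈√23⌉ = 5.
Baby steps 10^j mod 23 (j:value) for j=0..4: 0:1, 1:10, 2:8, 3:11, 4:18.
Giant-step multiplier: 10^(-5) ≡ 10^(22-5) = 10^17 ≡ 17 (mod 23).
Giant steps γ_i = 14·17^i mod 23: γ_0=14, γ_1=8 (in table at j=2).
x = i·n + j = 1·5 + 2 = 7.
Check: 10^7 ≡ 14 (mod 23).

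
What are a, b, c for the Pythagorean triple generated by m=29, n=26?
(165, 1508, 1517)

Euclid's formula: a = m² - n², b = 2mn, c = m² + n²
m = 29, n = 26
a = 29² - 26² = 841 - 676 = 165
b = 2 × 29 × 26 = 1508
c = 29² + 26² = 841 + 676 = 1517
Verification: 165² + 1508² = 27225 + 2274064 = 2301289 = 1517² ✓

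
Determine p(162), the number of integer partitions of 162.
129913904637

p(n) counts ways to write n as a sum of positive integers (order ignored).
Euler's pentagonal recurrence: p(k) = p(k-1) + p(k-2) - p(k-5) - p(k-7) + p(k-12) + p(k-15) - ... (offsets j(3j∓1)/2, signs ++--, p(0)=1, p(<0)=0).
DP table for k = 0..161: p(0)=1, p(1)=1, p(2)=2, p(3)=3, p(4)=5, p(5)=7, p(6)=11, p(7)=15, p(8)=22, p(9)=30, p(10)=42, p(11)=56, p(12)=77, p(13)=101, p(14)=135, p(15)=176, p(16)=231, p(17)=297, p(18)=385, p(19)=490, p(20)=627, p(21)=792, p(22)=1002, p(23)=1255, p(24)=1575, p(25)=1958, p(26)=2436, p(27)=3010, p(28)=3718, p(29)=4565, p(30)=5604, p(31)=6842, p(32)=8349, p(33)=10143, p(34)=12310, p(35)=14883, p(36)=17977, p(37)=21637, p(38)=26015, p(39)=31185, p(40)=37338, p(41)=44583, p(42)=53174, p(43)=63261, p(44)=75175, p(45)=89134, p(46)=105558, p(47)=124754, p(48)=147273, p(49)=173525, p(50)=204226, p(51)=239943, p(52)=281589, p(53)=329931, p(54)=386155, p(55)=451276, p(56)=526823, p(57)=614154, p(58)=715220, p(59)=831820, p(60)=966467, p(61)=1121505, p(62)=1300156, p(63)=1505499, p(64)=1741630, p(65)=2012558, p(66)=2323520, p(67)=2679689, p(68)=3087735, p(69)=3554345, p(70)=4087968, p(71)=4697205, p(72)=5392783, p(73)=6185689, p(74)=7089500, p(75)=8118264, p(76)=9289091, p(77)=10619863, p(78)=12132164, p(79)=13848650, p(80)=15796476, p(81)=18004327, p(82)=20506255, p(83)=23338469, p(84)=26543660, p(85)=30167357, p(86)=34262962, p(87)=38887673, p(88)=44108109, p(89)=49995925, p(90)=56634173, p(91)=64112359, p(92)=72533807, p(93)=82010177, p(94)=92669720, p(95)=104651419, p(96)=118114304, p(97)=133230930, p(98)=150198136, p(99)=169229875, p(100)=190569292, p(101)=214481126, p(102)=241265379, p(103)=271248950, p(104)=304801365, p(105)=342325709, p(106)=384276336, p(107)=431149389, p(108)=483502844, p(109)=541946240, p(110)=607163746, p(111)=679903203, p(112)=761002156, p(113)=851376628, p(114)=952050665, p(115)=1064144451, p(116)=1188908248, p(117)=1327710076, p(118)=1482074143, p(119)=1653668665, p(120)=1844349560, p(121)=2056148051, p(122)=2291320912, p(123)=2552338241, p(124)=2841940500, p(125)=3163127352, p(126)=3519222692, p(127)=3913864295, p(128)=4351078600, p(129)=4835271870, p(130)=5371315400, p(131)=5964539504, p(132)=6620830889, p(133)=7346629512, p(134)=8149040695, p(135)=9035836076, p(136)=10015581680, p(137)=11097645016, p(138)=12292341831, p(139)=13610949895, p(140)=15065878135, p(141)=16670689208, p(142)=18440293320, p(143)=20390982757, p(144)=22540654445, p(145)=24908858009, p(146)=27517052599, p(147)=30388671978, p(148)=33549419497, p(149)=37027355200, p(150)=40853235313, p(151)=45060624582, p(152)=49686288421, p(153)=54770336324, p(154)=60356673280, p(155)=66493182097, p(156)=73232243759, p(157)=80630964769, p(158)=88751778802, p(159)=97662728555, p(160)=107438159466, p(161)=118159068427.
Final step: p(162) = p(161) + p(160) - p(157) - p(155) + p(150) + p(147) - p(140) - p(136) + p(127) + p(122) - p(111) - p(105) + p(92) + p(85) - p(70) - p(62) + p(45) + p(36) - p(17) - p(7)
= 118159068427 + 107438159466 - 80630964769 - 66493182097 + 40853235313 + 30388671978 - 15065878135 - 10015581680 + 3913864295 + 2291320912 - 679903203 - 342325709 + 72533807 + 30167357 - 4087968 - 1300156 + 89134 + 17977 - 297 - 15
= 129913904637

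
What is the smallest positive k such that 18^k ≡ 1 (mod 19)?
2

19 is prime, so ord(18) divides φ(19) = 18.
Divisors of 18: 1, 2, 3, 6, 9, 18.
Repeated squaring: 18^1 ≡ 18, 18^2 ≡ 1, 18^4 ≡ 1, 18^8 ≡ 1, 18^16 ≡ 1 (mod 19).
Test 18^d mod 19 for each divisor d in increasing order:
18^1 ≡ 18
18^2 ≡ 1  ← first divisor giving 1
The order is 2.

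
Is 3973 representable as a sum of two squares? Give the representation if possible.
2² + 63² (a=2, b=63)

Factorization: 3973 = 29 × 137
By Fermat: n is sum of two squares iff every prime p ≡ 3 (mod 4) appears to even power.
All primes ≡ 3 (mod 4) appear to even power.
Search a = 0, 1, 2, … for 3973 - a² a perfect square: first hit at a = 2: 3973 - 4 = 3969 = 63².
3973 = 2² + 63² = 4 + 3969 ✓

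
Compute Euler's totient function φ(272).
128

272 = 2^4 × 17
φ(n) = n × ∏(1 - 1/p) for each prime p dividing n
φ(272) = 272 × (1 - 1/2) × (1 - 1/17) = 128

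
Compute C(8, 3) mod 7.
0

Using Lucas' theorem:
Write n=8 and k=3 in base 7:
n in base 7: [1, 1]
k in base 7: [0, 3]
C(8,3) mod 7 = ∏ C(n_i, k_i) mod 7
Digit binomials (mod 7): C(1,0) = 1; C(1,3) = 0 (k_i > n_i)
Product: 1 × 0 = 0 ≡ 0 (mod 7)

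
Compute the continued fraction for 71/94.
[0; 1, 3, 11, 2]

Euclidean algorithm steps:
71 = 0 × 94 + 71
94 = 1 × 71 + 23
71 = 3 × 23 + 2
23 = 11 × 2 + 1
2 = 2 × 1 + 0
Continued fraction: [0; 1, 3, 11, 2]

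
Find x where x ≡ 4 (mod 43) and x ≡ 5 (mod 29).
1165

Using Chinese Remainder Theorem:
M = 43 × 29 = 1247
M1 = 29, M2 = 43
y1 = 29^(-1) mod 43 = 3
y2 = 43^(-1) mod 29 = 27
x = (4×29×3 + 5×43×27) mod 1247 = 1165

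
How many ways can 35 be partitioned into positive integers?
14883

p(n) counts ways to write n as a sum of positive integers (order ignored).
Euler's pentagonal recurrence: p(k) = p(k-1) + p(k-2) - p(k-5) - p(k-7) + p(k-12) + p(k-15) - ... (offsets j(3j∓1)/2, signs ++--, p(0)=1, p(<0)=0).
DP table for k = 0..34: p(0)=1, p(1)=1, p(2)=2, p(3)=3, p(4)=5, p(5)=7, p(6)=11, p(7)=15, p(8)=22, p(9)=30, p(10)=42, p(11)=56, p(12)=77, p(13)=101, p(14)=135, p(15)=176, p(16)=231, p(17)=297, p(18)=385, p(19)=490, p(20)=627, p(21)=792, p(22)=1002, p(23)=1255, p(24)=1575, p(25)=1958, p(26)=2436, p(27)=3010, p(28)=3718, p(29)=4565, p(30)=5604, p(31)=6842, p(32)=8349, p(33)=10143, p(34)=12310.
Final step: p(35) = p(34) + p(33) - p(30) - p(28) + p(23) + p(20) - p(13) - p(9) + p(0)
= 12310 + 10143 - 5604 - 3718 + 1255 + 627 - 101 - 30 + 1
= 14883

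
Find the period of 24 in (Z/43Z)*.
21

43 is prime, so ord(24) divides φ(43) = 42.
Divisors of 42: 1, 2, 3, 6, 7, 14, 21, 42.
Repeated squaring: 24^1 ≡ 24, 24^2 ≡ 17, 24^4 ≡ 31, 24^8 ≡ 15, 24^16 ≡ 10, 24^32 ≡ 14 (mod 43).
Test 24^d mod 43 for each divisor d in increasing order:
24^1 ≡ 24
24^2 ≡ 17
24^3 = 24^2·24^1 ≡ 21
24^6 = 24^4·24^2 ≡ 11
24^7 = 24^4·24^2·24^1 ≡ 6
24^14 = 24^8·24^4·24^2 ≡ 36
24^21 = 24^16·24^4·24^1 ≡ 1  ← first divisor giving 1
The order is 21.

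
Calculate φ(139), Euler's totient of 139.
138

139 = 139
φ(n) = n × ∏(1 - 1/p) for each prime p dividing n
φ(139) = 139 × (1 - 1/139) = 138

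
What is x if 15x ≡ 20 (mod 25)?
x ≡ 3 (mod 5)

gcd(15, 25) = 5, which divides 20, so solutions exist.
Divide through by 5: 3x ≡ 4 (mod 5).
Find 3^(-1) mod 5 by the extended Euclidean algorithm:
5 = 1 × 3 + 2  ⟹  2 = (1)·5 + (-1)·3
3 = 1 × 2 + 1  ⟹  1 = (-1)·5 + (2)·3
So (2)·3 ≡ 1 (mod 5), i.e. 3^(-1) ≡ 2 (mod 5).
x ≡ 2 × 4 = 8 ≡ 3 (mod 5).
Check: 15 × 3 = 45 ≡ 20 (mod 25).
x ≡ 3 (mod 5), giving 5 solutions mod 25.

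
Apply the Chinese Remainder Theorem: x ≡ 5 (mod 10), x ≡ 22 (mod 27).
265

Using Chinese Remainder Theorem:
M = 10 × 27 = 270
M1 = 27, M2 = 10
y1 = 27^(-1) mod 10 = 3
y2 = 10^(-1) mod 27 = 19
x = (5×27×3 + 22×10×19) mod 270 = 265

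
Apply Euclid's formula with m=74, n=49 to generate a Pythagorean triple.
(3075, 7252, 7877)

Euclid's formula: a = m² - n², b = 2mn, c = m² + n²
m = 74, n = 49
a = 74² - 49² = 5476 - 2401 = 3075
b = 2 × 74 × 49 = 7252
c = 74² + 49² = 5476 + 2401 = 7877
Verification: 3075² + 7252² = 9455625 + 52591504 = 62047129 = 7877² ✓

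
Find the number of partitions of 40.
37338

p(n) counts ways to write n as a sum of positive integers (order ignored).
Euler's pentagonal recurrence: p(k) = p(k-1) + p(k-2) - p(k-5) - p(k-7) + p(k-12) + p(k-15) - ... (offsets j(3j∓1)/2, signs ++--, p(0)=1, p(<0)=0).
DP table for k = 0..39: p(0)=1, p(1)=1, p(2)=2, p(3)=3, p(4)=5, p(5)=7, p(6)=11, p(7)=15, p(8)=22, p(9)=30, p(10)=42, p(11)=56, p(12)=77, p(13)=101, p(14)=135, p(15)=176, p(16)=231, p(17)=297, p(18)=385, p(19)=490, p(20)=627, p(21)=792, p(22)=1002, p(23)=1255, p(24)=1575, p(25)=1958, p(26)=2436, p(27)=3010, p(28)=3718, p(29)=4565, p(30)=5604, p(31)=6842, p(32)=8349, p(33)=10143, p(34)=12310, p(35)=14883, p(36)=17977, p(37)=21637, p(38)=26015, p(39)=31185.
Final step: p(40) = p(39) + p(38) - p(35) - p(33) + p(28) + p(25) - p(18) - p(14) + p(5) + p(0)
= 31185 + 26015 - 14883 - 10143 + 3718 + 1958 - 385 - 135 + 7 + 1
= 37338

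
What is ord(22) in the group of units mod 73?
8

73 is prime, so ord(22) divides φ(73) = 72.
Divisors of 72: 1, 2, 3, 4, 6, 8, 9, 12, 18, 24, 36, 72.
Repeated squaring: 22^1 ≡ 22, 22^2 ≡ 46, 22^4 ≡ 72, 22^8 ≡ 1, 22^16 ≡ 1, 22^32 ≡ 1, 22^64 ≡ 1 (mod 73).
Test 22^d mod 73 for each divisor d in increasing order:
22^1 ≡ 22
22^2 ≡ 46
22^3 = 22^2·22^1 ≡ 63
22^4 ≡ 72
22^6 = 22^4·22^2 ≡ 27
22^8 ≡ 1  ← first divisor giving 1
The order is 8.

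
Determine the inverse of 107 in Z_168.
11

gcd(107, 168) = 1, so the inverse exists.
Extended Euclidean algorithm on (168, 107):
168 = 1 × 107 + 61  ⟹  61 = (1)·168 + (-1)·107
107 = 1 × 61 + 46  ⟹  46 = (-1)·168 + (2)·107
61 = 1 × 46 + 15  ⟹  15 = (2)·168 + (-3)·107
46 = 3 × 15 + 1  ⟹  1 = (-7)·168 + (11)·107
So (11)·107 ≡ 1 (mod 168), i.e. 107^(-1) ≡ 11 (mod 168).
Check: 107 × 11 = 1177 ≡ 1 (mod 168)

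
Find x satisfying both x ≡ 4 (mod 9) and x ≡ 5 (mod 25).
130

Using Chinese Remainder Theorem:
M = 9 × 25 = 225
M1 = 25, M2 = 9
y1 = 25^(-1) mod 9 = 4
y2 = 9^(-1) mod 25 = 14
x = (4×25×4 + 5×9×14) mod 225 = 130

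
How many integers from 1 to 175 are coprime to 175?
120

175 = 5^2 × 7
φ(n) = n × ∏(1 - 1/p) for each prime p dividing n
φ(175) = 175 × (1 - 1/5) × (1 - 1/7) = 120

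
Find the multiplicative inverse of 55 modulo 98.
41

gcd(55, 98) = 1, so the inverse exists.
Extended Euclidean algorithm on (98, 55):
98 = 1 × 55 + 43  ⟹  43 = (1)·98 + (-1)·55
55 = 1 × 43 + 12  ⟹  12 = (-1)·98 + (2)·55
43 = 3 × 12 + 7  ⟹  7 = (4)·98 + (-7)·55
12 = 1 × 7 + 5  ⟹  5 = (-5)·98 + (9)·55
7 = 1 × 5 + 2  ⟹  2 = (9)·98 + (-16)·55
5 = 2 × 2 + 1  ⟹  1 = (-23)·98 + (41)·55
So (41)·55 ≡ 1 (mod 98), i.e. 55^(-1) ≡ 41 (mod 98).
Check: 55 × 41 = 2255 ≡ 1 (mod 98)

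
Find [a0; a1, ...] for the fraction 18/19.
[0; 1, 18]

Euclidean algorithm steps:
18 = 0 × 19 + 18
19 = 1 × 18 + 1
18 = 18 × 1 + 0
Continued fraction: [0; 1, 18]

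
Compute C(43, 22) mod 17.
14

Using Lucas' theorem:
Write n=43 and k=22 in base 17:
n in base 17: [2, 9]
k in base 17: [1, 5]
C(43,22) mod 17 = ∏ C(n_i, k_i) mod 17
Digit binomials (mod 17): C(2,1) = 2; C(9,5) = 126 ≡ 7
Product: 2 × 7 = 14 ≡ 14 (mod 17)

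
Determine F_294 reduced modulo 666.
278

Matrix identity: Q^n = [[F_(n+1), F_n], [F_n, F_(n-1)]] with Q = [[1,1],[1,0]].
n = 294 = 100100110₂. Square-and-multiply, entries mod 666:
Q^1 = [[1,1],[1,0]]
Q^2 = (Q^1)² = [[2,1],[1,1]]
Q^4 = (Q^2)² = [[5,3],[3,2]]
Q^9 = (Q^4)²·Q = [[55,34],[34,21]]
Q^18 = (Q^9)² = [[185,586],[586,265]]
Q^36 = (Q^18)² = [[665,630],[630,35]]
Q^73 = (Q^36)²·Q = [[73,631],[631,108]]
Q^147 = (Q^73)²·Q = [[219,560],[560,325]]
Q^294 = (Q^147)² = [[589,278],[278,311]]
F_294 mod 666 = Q^294[0][1] = 278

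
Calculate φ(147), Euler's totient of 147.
84

147 = 3 × 7^2
φ(n) = n × ∏(1 - 1/p) for each prime p dividing n
φ(147) = 147 × (1 - 1/3) × (1 - 1/7) = 84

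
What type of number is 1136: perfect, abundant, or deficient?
deficient

Proper divisors of 1136: sum = 1 + 2 + 4 + 8 + 16 + 71 + 142 + 284 + 568 = 1096
Since 1096 < 1136, 1136 is deficient.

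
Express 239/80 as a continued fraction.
[2; 1, 79]

Euclidean algorithm steps:
239 = 2 × 80 + 79
80 = 1 × 79 + 1
79 = 79 × 1 + 0
Continued fraction: [2; 1, 79]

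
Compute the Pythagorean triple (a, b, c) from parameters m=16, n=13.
(87, 416, 425)

Euclid's formula: a = m² - n², b = 2mn, c = m² + n²
m = 16, n = 13
a = 16² - 13² = 256 - 169 = 87
b = 2 × 16 × 13 = 416
c = 16² + 13² = 256 + 169 = 425
Verification: 87² + 416² = 7569 + 173056 = 180625 = 425² ✓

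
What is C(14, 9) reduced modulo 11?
0

Using Lucas' theorem:
Write n=14 and k=9 in base 11:
n in base 11: [1, 3]
k in base 11: [0, 9]
C(14,9) mod 11 = ∏ C(n_i, k_i) mod 11
Digit binomials (mod 11): C(1,0) = 1; C(3,9) = 0 (k_i > n_i)
Product: 1 × 0 = 0 ≡ 0 (mod 11)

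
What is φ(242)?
110

242 = 2 × 11^2
φ(n) = n × ∏(1 - 1/p) for each prime p dividing n
φ(242) = 242 × (1 - 1/2) × (1 - 1/11) = 110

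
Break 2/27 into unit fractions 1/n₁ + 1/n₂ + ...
1/14 + 1/378

Greedy algorithm:
2/27: ceiling(27/2) = 14, use 1/14
1/378: ceiling(378/1) = 378, use 1/378
Result: 2/27 = 1/14 + 1/378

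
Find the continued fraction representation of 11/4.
[2; 1, 3]

Euclidean algorithm steps:
11 = 2 × 4 + 3
4 = 1 × 3 + 1
3 = 3 × 1 + 0
Continued fraction: [2; 1, 3]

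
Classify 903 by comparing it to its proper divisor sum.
deficient

Proper divisors of 903: sum = 1 + 3 + 7 + 21 + 43 + 129 + 301 = 505
Since 505 < 903, 903 is deficient.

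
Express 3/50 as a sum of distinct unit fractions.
1/17 + 1/850

Greedy algorithm:
3/50: ceiling(50/3) = 17, use 1/17
1/850: ceiling(850/1) = 850, use 1/850
Result: 3/50 = 1/17 + 1/850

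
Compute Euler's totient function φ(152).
72

152 = 2^3 × 19
φ(n) = n × ∏(1 - 1/p) for each prime p dividing n
φ(152) = 152 × (1 - 1/2) × (1 - 1/19) = 72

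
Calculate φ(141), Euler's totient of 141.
92

141 = 3 × 47
φ(n) = n × ∏(1 - 1/p) for each prime p dividing n
φ(141) = 141 × (1 - 1/3) × (1 - 1/47) = 92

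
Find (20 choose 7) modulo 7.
2

Using Lucas' theorem:
Write n=20 and k=7 in base 7:
n in base 7: [2, 6]
k in base 7: [1, 0]
C(20,7) mod 7 = ∏ C(n_i, k_i) mod 7
Digit binomials (mod 7): C(2,1) = 2; C(6,0) = 1
Product: 2 × 1 = 2 ≡ 2 (mod 7)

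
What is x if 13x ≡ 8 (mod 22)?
x ≡ 4 (mod 22)

gcd(13, 22) = 1, which divides 8, so solutions exist.
Find 13^(-1) mod 22 by the extended Euclidean algorithm:
22 = 1 × 13 + 9  ⟹  9 = (1)·22 + (-1)·13
13 = 1 × 9 + 4  ⟹  4 = (-1)·22 + (2)·13
9 = 2 × 4 + 1  ⟹  1 = (3)·22 + (-5)·13
So (-5)·13 ≡ 1 (mod 22), i.e. 13^(-1) ≡ -5 ≡ 17 (mod 22).
x ≡ 17 × 8 = 136 ≡ 4 (mod 22).
Check: 13 × 4 = 52 ≡ 8 (mod 22).
Unique solution: x ≡ 4 (mod 22)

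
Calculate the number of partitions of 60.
966467

p(n) counts ways to write n as a sum of positive integers (order ignored).
Euler's pentagonal recurrence: p(k) = p(k-1) + p(k-2) - p(k-5) - p(k-7) + p(k-12) + p(k-15) - ... (offsets j(3j∓1)/2, signs ++--, p(0)=1, p(<0)=0).
DP table for k = 0..59: p(0)=1, p(1)=1, p(2)=2, p(3)=3, p(4)=5, p(5)=7, p(6)=11, p(7)=15, p(8)=22, p(9)=30, p(10)=42, p(11)=56, p(12)=77, p(13)=101, p(14)=135, p(15)=176, p(16)=231, p(17)=297, p(18)=385, p(19)=490, p(20)=627, p(21)=792, p(22)=1002, p(23)=1255, p(24)=1575, p(25)=1958, p(26)=2436, p(27)=3010, p(28)=3718, p(29)=4565, p(30)=5604, p(31)=6842, p(32)=8349, p(33)=10143, p(34)=12310, p(35)=14883, p(36)=17977, p(37)=21637, p(38)=26015, p(39)=31185, p(40)=37338, p(41)=44583, p(42)=53174, p(43)=63261, p(44)=75175, p(45)=89134, p(46)=105558, p(47)=124754, p(48)=147273, p(49)=173525, p(50)=204226, p(51)=239943, p(52)=281589, p(53)=329931, p(54)=386155, p(55)=451276, p(56)=526823, p(57)=614154, p(58)=715220, p(59)=831820.
Final step: p(60) = p(59) + p(58) - p(55) - p(53) + p(48) + p(45) - p(38) - p(34) + p(25) + p(20) - p(9) - p(3)
= 831820 + 715220 - 451276 - 329931 + 147273 + 89134 - 26015 - 12310 + 1958 + 627 - 30 - 3
= 966467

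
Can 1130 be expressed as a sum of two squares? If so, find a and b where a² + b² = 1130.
13² + 31² (a=13, b=31)

Factorization: 1130 = 2 × 5 × 113
By Fermat: n is sum of two squares iff every prime p ≡ 3 (mod 4) appears to even power.
All primes ≡ 3 (mod 4) appear to even power.
Search a = 0, 1, 2, … for 1130 - a² a perfect square: first hit at a = 13: 1130 - 169 = 961 = 31².
1130 = 13² + 31² = 169 + 961 ✓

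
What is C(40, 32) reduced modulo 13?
0

Using Lucas' theorem:
Write n=40 and k=32 in base 13:
n in base 13: [3, 1]
k in base 13: [2, 6]
C(40,32) mod 13 = ∏ C(n_i, k_i) mod 13
Digit binomials (mod 13): C(3,2) = 3; C(1,6) = 0 (k_i > n_i)
Product: 3 × 0 = 0 ≡ 0 (mod 13)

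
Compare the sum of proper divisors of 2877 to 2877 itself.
deficient

Proper divisors of 2877: sum = 1 + 3 + 7 + 21 + 137 + 411 + 959 = 1539
Since 1539 < 2877, 2877 is deficient.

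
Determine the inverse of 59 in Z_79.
75

gcd(59, 79) = 1, so the inverse exists.
Extended Euclidean algorithm on (79, 59):
79 = 1 × 59 + 20  ⟹  20 = (1)·79 + (-1)·59
59 = 2 × 20 + 19  ⟹  19 = (-2)·79 + (3)·59
20 = 1 × 19 + 1  ⟹  1 = (3)·79 + (-4)·59
So (-4)·59 ≡ 1 (mod 79), i.e. 59^(-1) ≡ -4 ≡ 75 (mod 79).
Check: 59 × 75 = 4425 ≡ 1 (mod 79)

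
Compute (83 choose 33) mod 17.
0

Using Lucas' theorem:
Write n=83 and k=33 in base 17:
n in base 17: [4, 15]
k in base 17: [1, 16]
C(83,33) mod 17 = ∏ C(n_i, k_i) mod 17
Digit binomials (mod 17): C(4,1) = 4; C(15,16) = 0 (k_i > n_i)
Product: 4 × 0 = 0 ≡ 0 (mod 17)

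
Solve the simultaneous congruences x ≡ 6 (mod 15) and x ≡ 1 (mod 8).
81

Using Chinese Remainder Theorem:
M = 15 × 8 = 120
M1 = 8, M2 = 15
y1 = 8^(-1) mod 15 = 2
y2 = 15^(-1) mod 8 = 7
x = (6×8×2 + 1×15×7) mod 120 = 81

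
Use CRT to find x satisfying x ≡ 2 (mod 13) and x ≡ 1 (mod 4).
41

Using Chinese Remainder Theorem:
M = 13 × 4 = 52
M1 = 4, M2 = 13
y1 = 4^(-1) mod 13 = 10
y2 = 13^(-1) mod 4 = 1
x = (2×4×10 + 1×13×1) mod 52 = 41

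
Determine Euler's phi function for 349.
348

349 = 349
φ(n) = n × ∏(1 - 1/p) for each prime p dividing n
φ(349) = 349 × (1 - 1/349) = 348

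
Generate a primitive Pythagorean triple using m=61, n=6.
(3685, 732, 3757)

Euclid's formula: a = m² - n², b = 2mn, c = m² + n²
m = 61, n = 6
a = 61² - 6² = 3721 - 36 = 3685
b = 2 × 61 × 6 = 732
c = 61² + 6² = 3721 + 36 = 3757
Verification: 3685² + 732² = 13579225 + 535824 = 14115049 = 3757² ✓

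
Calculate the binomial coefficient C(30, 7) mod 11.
8

Using Lucas' theorem:
Write n=30 and k=7 in base 11:
n in base 11: [2, 8]
k in base 11: [0, 7]
C(30,7) mod 11 = ∏ C(n_i, k_i) mod 11
Digit binomials (mod 11): C(2,0) = 1; C(8,7) = 8
Product: 1 × 8 = 8 ≡ 8 (mod 11)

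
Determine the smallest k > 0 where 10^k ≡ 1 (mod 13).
6

13 is prime, so ord(10) divides φ(13) = 12.
Divisors of 12: 1, 2, 3, 4, 6, 12.
Repeated squaring: 10^1 ≡ 10, 10^2 ≡ 9, 10^4 ≡ 3, 10^8 ≡ 9 (mod 13).
Test 10^d mod 13 for each divisor d in increasing order:
10^1 ≡ 10
10^2 ≡ 9
10^3 = 10^2·10^1 ≡ 12
10^4 ≡ 3
10^6 = 10^4·10^2 ≡ 1  ← first divisor giving 1
The order is 6.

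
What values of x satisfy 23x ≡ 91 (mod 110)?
x ≡ 47 (mod 110)

gcd(23, 110) = 1, which divides 91, so solutions exist.
Find 23^(-1) mod 110 by the extended Euclidean algorithm:
110 = 4 × 23 + 18  ⟹  18 = (1)·110 + (-4)·23
23 = 1 × 18 + 5  ⟹  5 = (-1)·110 + (5)·23
18 = 3 × 5 + 3  ⟹  3 = (4)·110 + (-19)·23
5 = 1 × 3 + 2  ⟹  2 = (-5)·110 + (24)·23
3 = 1 × 2 + 1  ⟹  1 = (9)·110 + (-43)·23
So (-43)·23 ≡ 1 (mod 110), i.e. 23^(-1) ≡ -43 ≡ 67 (mod 110).
x ≡ 67 × 91 = 6097 ≡ 47 (mod 110).
Check: 23 × 47 = 1081 ≡ 91 (mod 110).
Unique solution: x ≡ 47 (mod 110)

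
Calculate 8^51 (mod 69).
35

Repeated squaring. Binary of 51 = 110011.
8^1 ≡ 8 (mod 69); 8^2 ≡ 64 (mod 69); 8^4 ≡ 25 (mod 69); 8^8 ≡ 4 (mod 69); 8^16 ≡ 16 (mod 69); 8^32 ≡ 49 (mod 69)
8^51 = 8^1 × 8^2 × 8^16 × 8^32 ≡ 35 (mod 69)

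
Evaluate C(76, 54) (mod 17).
3

Using Lucas' theorem:
Write n=76 and k=54 in base 17:
n in base 17: [4, 8]
k in base 17: [3, 3]
C(76,54) mod 17 = ∏ C(n_i, k_i) mod 17
Digit binomials (mod 17): C(4,3) = 4; C(8,3) = 56 ≡ 5
Product: 4 × 5 = 20 ≡ 3 (mod 17)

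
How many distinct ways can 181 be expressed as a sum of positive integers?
749474411781

p(n) counts ways to write n as a sum of positive integers (order ignored).
Euler's pentagonal recurrence: p(k) = p(k-1) + p(k-2) - p(k-5) - p(k-7) + p(k-12) + p(k-15) - ... (offsets j(3j∓1)/2, signs ++--, p(0)=1, p(<0)=0).
DP table for k = 0..180: p(0)=1, p(1)=1, p(2)=2, p(3)=3, p(4)=5, p(5)=7, p(6)=11, p(7)=15, p(8)=22, p(9)=30, p(10)=42, p(11)=56, p(12)=77, p(13)=101, p(14)=135, p(15)=176, p(16)=231, p(17)=297, p(18)=385, p(19)=490, p(20)=627, p(21)=792, p(22)=1002, p(23)=1255, p(24)=1575, p(25)=1958, p(26)=2436, p(27)=3010, p(28)=3718, p(29)=4565, p(30)=5604, p(31)=6842, p(32)=8349, p(33)=10143, p(34)=12310, p(35)=14883, p(36)=17977, p(37)=21637, p(38)=26015, p(39)=31185, p(40)=37338, p(41)=44583, p(42)=53174, p(43)=63261, p(44)=75175, p(45)=89134, p(46)=105558, p(47)=124754, p(48)=147273, p(49)=173525, p(50)=204226, p(51)=239943, p(52)=281589, p(53)=329931, p(54)=386155, p(55)=451276, p(56)=526823, p(57)=614154, p(58)=715220, p(59)=831820, p(60)=966467, p(61)=1121505, p(62)=1300156, p(63)=1505499, p(64)=1741630, p(65)=2012558, p(66)=2323520, p(67)=2679689, p(68)=3087735, p(69)=3554345, p(70)=4087968, p(71)=4697205, p(72)=5392783, p(73)=6185689, p(74)=7089500, p(75)=8118264, p(76)=9289091, p(77)=10619863, p(78)=12132164, p(79)=13848650, p(80)=15796476, p(81)=18004327, p(82)=20506255, p(83)=23338469, p(84)=26543660, p(85)=30167357, p(86)=34262962, p(87)=38887673, p(88)=44108109, p(89)=49995925, p(90)=56634173, p(91)=64112359, p(92)=72533807, p(93)=82010177, p(94)=92669720, p(95)=104651419, p(96)=118114304, p(97)=133230930, p(98)=150198136, p(99)=169229875, p(100)=190569292, p(101)=214481126, p(102)=241265379, p(103)=271248950, p(104)=304801365, p(105)=342325709, p(106)=384276336, p(107)=431149389, p(108)=483502844, p(109)=541946240, p(110)=607163746, p(111)=679903203, p(112)=761002156, p(113)=851376628, p(114)=952050665, p(115)=1064144451, p(116)=1188908248, p(117)=1327710076, p(118)=1482074143, p(119)=1653668665, p(120)=1844349560, p(121)=2056148051, p(122)=2291320912, p(123)=2552338241, p(124)=2841940500, p(125)=3163127352, p(126)=3519222692, p(127)=3913864295, p(128)=4351078600, p(129)=4835271870, p(130)=5371315400, p(131)=5964539504, p(132)=6620830889, p(133)=7346629512, p(134)=8149040695, p(135)=9035836076, p(136)=10015581680, p(137)=11097645016, p(138)=12292341831, p(139)=13610949895, p(140)=15065878135, p(141)=16670689208, p(142)=18440293320, p(143)=20390982757, p(144)=22540654445, p(145)=24908858009, p(146)=27517052599, p(147)=30388671978, p(148)=33549419497, p(149)=37027355200, p(150)=40853235313, p(151)=45060624582, p(152)=49686288421, p(153)=54770336324, p(154)=60356673280, p(155)=66493182097, p(156)=73232243759, p(157)=80630964769, p(158)=88751778802, p(159)=97662728555, p(160)=107438159466, p(161)=118159068427, p(162)=129913904637, p(163)=142798995930, p(164)=156919475295, p(165)=172389800255, p(166)=189334822579, p(167)=207890420102, p(168)=228204732751, p(169)=250438925115, p(170)=274768617130, p(171)=301384802048, p(172)=330495499613, p(173)=362326859895, p(174)=397125074750, p(175)=435157697830, p(176)=476715857290, p(177)=522115831195, p(178)=571701605655, p(179)=625846753120, p(180)=684957390936.
Final step: p(181) = p(180) + p(179) - p(176) - p(174) + p(169) + p(166) - p(159) - p(155) + p(146) + p(141) - p(130) - p(124) + p(111) + p(104) - p(89) - p(81) + p(64) + p(55) - p(36) - p(26) + p(5)
= 684957390936 + 625846753120 - 476715857290 - 397125074750 + 250438925115 + 189334822579 - 97662728555 - 66493182097 + 27517052599 + 16670689208 - 5371315400 - 2841940500 + 679903203 + 304801365 - 49995925 - 18004327 + 1741630 + 451276 - 17977 - 2436 + 7
= 749474411781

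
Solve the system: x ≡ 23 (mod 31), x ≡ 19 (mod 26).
643

Using Chinese Remainder Theorem:
M = 31 × 26 = 806
M1 = 26, M2 = 31
y1 = 26^(-1) mod 31 = 6
y2 = 31^(-1) mod 26 = 21
x = (23×26×6 + 19×31×21) mod 806 = 643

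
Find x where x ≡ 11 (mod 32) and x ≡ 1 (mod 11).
331

Using Chinese Remainder Theorem:
M = 32 × 11 = 352
M1 = 11, M2 = 32
y1 = 11^(-1) mod 32 = 3
y2 = 32^(-1) mod 11 = 10
x = (11×11×3 + 1×32×10) mod 352 = 331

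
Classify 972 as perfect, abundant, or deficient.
abundant

Proper divisors of 972: sum = 1 + 2 + 3 + 4 + 6 + 9 + 12 + 18 + ... + 162 + 243 + 324 + 486 (17 divisors) = 1576
Since 1576 > 972, 972 is abundant.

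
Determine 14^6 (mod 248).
8

Repeated squaring. Binary of 6 = 110.
14^1 ≡ 14 (mod 248); 14^2 ≡ 196 (mod 248); 14^4 ≡ 224 (mod 248)
14^6 = 14^2 × 14^4 ≡ 8 (mod 248)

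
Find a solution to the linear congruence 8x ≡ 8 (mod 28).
x ≡ 1 (mod 7)

gcd(8, 28) = 4, which divides 8, so solutions exist.
Divide through by 4: 2x ≡ 2 (mod 7).
Find 2^(-1) mod 7 by the extended Euclidean algorithm:
7 = 3 × 2 + 1  ⟹  1 = (1)·7 + (-3)·2
So (-3)·2 ≡ 1 (mod 7), i.e. 2^(-1) ≡ -3 ≡ 4 (mod 7).
x ≡ 4 × 2 = 8 ≡ 1 (mod 7).
Check: 8 × 1 = 8 ≡ 8 (mod 28).
x ≡ 1 (mod 7), giving 4 solutions mod 28.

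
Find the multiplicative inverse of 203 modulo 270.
137

gcd(203, 270) = 1, so the inverse exists.
Extended Euclidean algorithm on (270, 203):
270 = 1 × 203 + 67  ⟹  67 = (1)·270 + (-1)·203
203 = 3 × 67 + 2  ⟹  2 = (-3)·270 + (4)·203
67 = 33 × 2 + 1  ⟹  1 = (100)·270 + (-133)·203
So (-133)·203 ≡ 1 (mod 270), i.e. 203^(-1) ≡ -133 ≡ 137 (mod 270).
Check: 203 × 137 = 27811 ≡ 1 (mod 270)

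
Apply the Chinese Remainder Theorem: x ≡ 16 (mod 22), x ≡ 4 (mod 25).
104

Using Chinese Remainder Theorem:
M = 22 × 25 = 550
M1 = 25, M2 = 22
y1 = 25^(-1) mod 22 = 15
y2 = 22^(-1) mod 25 = 8
x = (16×25×15 + 4×22×8) mod 550 = 104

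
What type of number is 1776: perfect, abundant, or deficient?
abundant

Proper divisors of 1776: sum = 1 + 2 + 3 + 4 + 6 + 8 + 12 + 16 + ... + 296 + 444 + 592 + 888 (19 divisors) = 2936
Since 2936 > 1776, 1776 is abundant.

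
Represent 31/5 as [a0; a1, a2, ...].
[6; 5]

Euclidean algorithm steps:
31 = 6 × 5 + 1
5 = 5 × 1 + 0
Continued fraction: [6; 5]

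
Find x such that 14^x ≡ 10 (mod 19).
5

Baby-step giant-step with step n = ⌈√19⌉ = 5.
Baby steps 14^j mod 19 (j:value) for j=0..4: 0:1, 1:14, 2:6, 3:8, 4:17.
Giant-step multiplier: 14^(-5) ≡ 14^(18-5) = 14^13 ≡ 2 (mod 19).
Giant steps γ_i = 10·2^i mod 19: γ_0=10, γ_1=1 (in table at j=0).
x = i·n + j = 1·5 + 0 = 5.
Check: 14^5 ≡ 10 (mod 19).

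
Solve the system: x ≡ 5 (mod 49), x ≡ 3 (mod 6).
201

Using Chinese Remainder Theorem:
M = 49 × 6 = 294
M1 = 6, M2 = 49
y1 = 6^(-1) mod 49 = 41
y2 = 49^(-1) mod 6 = 1
x = (5×6×41 + 3×49×1) mod 294 = 201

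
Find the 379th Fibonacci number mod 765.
356

Matrix identity: Q^n = [[F_(n+1), F_n], [F_n, F_(n-1)]] with Q = [[1,1],[1,0]].
n = 379 = 101111011₂. Square-and-multiply, entries mod 765:
Q^1 = [[1,1],[1,0]]
Q^2 = (Q^1)² = [[2,1],[1,1]]
Q^5 = (Q^2)²·Q = [[8,5],[5,3]]
Q^11 = (Q^5)²·Q = [[144,89],[89,55]]
Q^23 = (Q^11)²·Q = [[468,352],[352,116]]
Q^47 = (Q^23)²·Q = [[756,208],[208,548]]
Q^94 = (Q^47)² = [[505,422],[422,83]]
Q^189 = (Q^94)²·Q = [[395,119],[119,276]]
Q^379 = (Q^189)²·Q = [[645,356],[356,289]]
F_379 mod 765 = Q^379[0][1] = 356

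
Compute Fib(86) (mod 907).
618

Matrix identity: Q^n = [[F_(n+1), F_n], [F_n, F_(n-1)]] with Q = [[1,1],[1,0]].
n = 86 = 1010110₂. Square-and-multiply, entries mod 907:
Q^1 = [[1,1],[1,0]]
Q^2 = (Q^1)² = [[2,1],[1,1]]
Q^5 = (Q^2)²·Q = [[8,5],[5,3]]
Q^10 = (Q^5)² = [[89,55],[55,34]]
Q^21 = (Q^10)²·Q = [[478,62],[62,416]]
Q^43 = (Q^21)²·Q = [[237,136],[136,101]]
Q^86 = (Q^43)² = [[291,618],[618,580]]
F_86 mod 907 = Q^86[0][1] = 618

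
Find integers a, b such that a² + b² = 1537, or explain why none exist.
4² + 39² (a=4, b=39)

Factorization: 1537 = 29 × 53
By Fermat: n is sum of two squares iff every prime p ≡ 3 (mod 4) appears to even power.
All primes ≡ 3 (mod 4) appear to even power.
Search a = 0, 1, 2, … for 1537 - a² a perfect square: first hit at a = 4: 1537 - 16 = 1521 = 39².
1537 = 4² + 39² = 16 + 1521 ✓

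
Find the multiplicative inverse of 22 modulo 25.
8

gcd(22, 25) = 1, so the inverse exists.
Extended Euclidean algorithm on (25, 22):
25 = 1 × 22 + 3  ⟹  3 = (1)·25 + (-1)·22
22 = 7 × 3 + 1  ⟹  1 = (-7)·25 + (8)·22
So (8)·22 ≡ 1 (mod 25), i.e. 22^(-1) ≡ 8 (mod 25).
Check: 22 × 8 = 176 ≡ 1 (mod 25)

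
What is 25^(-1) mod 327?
157

gcd(25, 327) = 1, so the inverse exists.
Extended Euclidean algorithm on (327, 25):
327 = 13 × 25 + 2  ⟹  2 = (1)·327 + (-13)·25
25 = 12 × 2 + 1  ⟹  1 = (-12)·327 + (157)·25
So (157)·25 ≡ 1 (mod 327), i.e. 25^(-1) ≡ 157 (mod 327).
Check: 25 × 157 = 3925 ≡ 1 (mod 327)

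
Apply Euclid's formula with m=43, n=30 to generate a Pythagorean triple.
(949, 2580, 2749)

Euclid's formula: a = m² - n², b = 2mn, c = m² + n²
m = 43, n = 30
a = 43² - 30² = 1849 - 900 = 949
b = 2 × 43 × 30 = 2580
c = 43² + 30² = 1849 + 900 = 2749
Verification: 949² + 2580² = 900601 + 6656400 = 7557001 = 2749² ✓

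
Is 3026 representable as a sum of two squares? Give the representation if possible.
1² + 55² (a=1, b=55)

Factorization: 3026 = 2 × 17 × 89
By Fermat: n is sum of two squares iff every prime p ≡ 3 (mod 4) appears to even power.
All primes ≡ 3 (mod 4) appear to even power.
Search a = 0, 1, 2, … for 3026 - a² a perfect square: first hit at a = 1: 3026 - 1 = 3025 = 55².
3026 = 1² + 55² = 1 + 3025 ✓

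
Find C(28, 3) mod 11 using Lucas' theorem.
9

Using Lucas' theorem:
Write n=28 and k=3 in base 11:
n in base 11: [2, 6]
k in base 11: [0, 3]
C(28,3) mod 11 = ∏ C(n_i, k_i) mod 11
Digit binomials (mod 11): C(2,0) = 1; C(6,3) = 20 ≡ 9
Product: 1 × 9 = 9 ≡ 9 (mod 11)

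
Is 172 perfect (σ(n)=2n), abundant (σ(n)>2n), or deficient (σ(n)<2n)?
deficient

Proper divisors of 172: sum = 1 + 2 + 4 + 43 + 86 = 136
Since 136 < 172, 172 is deficient.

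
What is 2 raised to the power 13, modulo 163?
42

Repeated squaring. Binary of 13 = 1101.
2^1 ≡ 2 (mod 163); 2^2 ≡ 4 (mod 163); 2^4 ≡ 16 (mod 163); 2^8 ≡ 93 (mod 163)
2^13 = 2^1 × 2^4 × 2^8 ≡ 42 (mod 163)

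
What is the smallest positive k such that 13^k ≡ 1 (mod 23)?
11

23 is prime, so ord(13) divides φ(23) = 22.
Divisors of 22: 1, 2, 11, 22.
Repeated squaring: 13^1 ≡ 13, 13^2 ≡ 8, 13^4 ≡ 18, 13^8 ≡ 2, 13^16 ≡ 4 (mod 23).
Test 13^d mod 23 for each divisor d in increasing order:
13^1 ≡ 13
13^2 ≡ 8
13^11 = 13^8·13^2·13^1 ≡ 1  ← first divisor giving 1
The order is 11.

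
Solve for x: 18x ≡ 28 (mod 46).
x ≡ 22 (mod 23)

gcd(18, 46) = 2, which divides 28, so solutions exist.
Divide through by 2: 9x ≡ 14 (mod 23).
Find 9^(-1) mod 23 by the extended Euclidean algorithm:
23 = 2 × 9 + 5  ⟹  5 = (1)·23 + (-2)·9
9 = 1 × 5 + 4  ⟹  4 = (-1)·23 + (3)·9
5 = 1 × 4 + 1  ⟹  1 = (2)·23 + (-5)·9
So (-5)·9 ≡ 1 (mod 23), i.e. 9^(-1) ≡ -5 ≡ 18 (mod 23).
x ≡ 18 × 14 = 252 ≡ 22 (mod 23).
Check: 18 × 22 = 396 ≡ 28 (mod 46).
x ≡ 22 (mod 23), giving 2 solutions mod 46.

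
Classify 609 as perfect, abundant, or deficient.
deficient

Proper divisors of 609: sum = 1 + 3 + 7 + 21 + 29 + 87 + 203 = 351
Since 351 < 609, 609 is deficient.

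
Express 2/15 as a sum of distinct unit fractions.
1/8 + 1/120

Greedy algorithm:
2/15: ceiling(15/2) = 8, use 1/8
1/120: ceiling(120/1) = 120, use 1/120
Result: 2/15 = 1/8 + 1/120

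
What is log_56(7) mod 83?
38

Baby-step giant-step with step n = ⌈√83⌉ = 10.
Baby steps 56^j mod 83 (j:value) for j=0..9: 0:1, 1:56, 2:65, 3:71, 4:75, 5:50, 6:61, 7:13, 8:64, 9:15.
Giant-step multiplier: 56^(-10) ≡ 56^(82-10) = 56^72 ≡ 25 (mod 83).
Giant steps γ_i = 7·25^i mod 83: γ_0=7, γ_1=9, γ_2=59, γ_3=64 (in table at j=8).
x = i·n + j = 3·10 + 8 = 38.
Check: 56^38 ≡ 7 (mod 83).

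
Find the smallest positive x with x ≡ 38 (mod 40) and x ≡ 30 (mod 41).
358

Using Chinese Remainder Theorem:
M = 40 × 41 = 1640
M1 = 41, M2 = 40
y1 = 41^(-1) mod 40 = 1
y2 = 40^(-1) mod 41 = 40
x = (38×41×1 + 30×40×40) mod 1640 = 358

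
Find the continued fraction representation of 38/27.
[1; 2, 2, 5]

Euclidean algorithm steps:
38 = 1 × 27 + 11
27 = 2 × 11 + 5
11 = 2 × 5 + 1
5 = 5 × 1 + 0
Continued fraction: [1; 2, 2, 5]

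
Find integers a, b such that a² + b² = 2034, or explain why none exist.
3² + 45² (a=3, b=45)

Factorization: 2034 = 2 × 3^2 × 113
By Fermat: n is sum of two squares iff every prime p ≡ 3 (mod 4) appears to even power.
All primes ≡ 3 (mod 4) appear to even power.
Search a = 0, 1, 2, … for 2034 - a² a perfect square: first hit at a = 3: 2034 - 9 = 2025 = 45².
2034 = 3² + 45² = 9 + 2025 ✓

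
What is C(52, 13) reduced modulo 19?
14

Using Lucas' theorem:
Write n=52 and k=13 in base 19:
n in base 19: [2, 14]
k in base 19: [0, 13]
C(52,13) mod 19 = ∏ C(n_i, k_i) mod 19
Digit binomials (mod 19): C(2,0) = 1; C(14,13) = 14
Product: 1 × 14 = 14 ≡ 14 (mod 19)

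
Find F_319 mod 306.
175

Matrix identity: Q^n = [[F_(n+1), F_n], [F_n, F_(n-1)]] with Q = [[1,1],[1,0]].
n = 319 = 100111111₂. Square-and-multiply, entries mod 306:
Q^1 = [[1,1],[1,0]]
Q^2 = (Q^1)² = [[2,1],[1,1]]
Q^4 = (Q^2)² = [[5,3],[3,2]]
Q^9 = (Q^4)²·Q = [[55,34],[34,21]]
Q^19 = (Q^9)²·Q = [[33,203],[203,136]]
Q^39 = (Q^19)²·Q = [[105,70],[70,35]]
Q^79 = (Q^39)²·Q = [[21,13],[13,8]]
Q^159 = (Q^79)²·Q = [[69,304],[304,71]]
Q^319 = (Q^159)²·Q = [[201,175],[175,26]]
F_319 mod 306 = Q^319[0][1] = 175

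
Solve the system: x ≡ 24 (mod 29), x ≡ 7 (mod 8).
111

Using Chinese Remainder Theorem:
M = 29 × 8 = 232
M1 = 8, M2 = 29
y1 = 8^(-1) mod 29 = 11
y2 = 29^(-1) mod 8 = 5
x = (24×8×11 + 7×29×5) mod 232 = 111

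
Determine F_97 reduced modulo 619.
111

Matrix identity: Q^n = [[F_(n+1), F_n], [F_n, F_(n-1)]] with Q = [[1,1],[1,0]].
n = 97 = 1100001₂. Square-and-multiply, entries mod 619:
Q^1 = [[1,1],[1,0]]
Q^3 = (Q^1)²·Q = [[3,2],[2,1]]
Q^6 = (Q^3)² = [[13,8],[8,5]]
Q^12 = (Q^6)² = [[233,144],[144,89]]
Q^24 = (Q^12)² = [[126,562],[562,183]]
Q^48 = (Q^24)² = [[555,338],[338,217]]
Q^97 = (Q^48)²·Q = [[448,111],[111,337]]
F_97 mod 619 = Q^97[0][1] = 111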